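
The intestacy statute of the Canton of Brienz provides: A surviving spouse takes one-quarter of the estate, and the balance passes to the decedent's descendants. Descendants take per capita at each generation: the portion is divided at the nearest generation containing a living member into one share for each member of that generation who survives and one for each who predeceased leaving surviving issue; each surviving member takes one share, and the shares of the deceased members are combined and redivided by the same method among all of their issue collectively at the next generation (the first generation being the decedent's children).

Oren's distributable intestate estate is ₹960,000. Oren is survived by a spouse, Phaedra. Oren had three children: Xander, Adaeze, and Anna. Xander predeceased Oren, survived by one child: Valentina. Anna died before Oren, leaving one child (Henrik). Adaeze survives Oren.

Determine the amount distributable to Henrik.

Henrik receives ₹240,000.

Phaedra takes one-quarter of ₹960,000 = ₹240,000. The remaining ₹720,000 passes to the descendants.
The descendants' portion (₹720,000) is divided at the children's generation into 3 shares of ₹240,000. Adaeze takes ₹240,000. The 2 shares of the deceased (Xander and Anna) are combined into a pool of ₹480,000.
That pool (₹480,000) is divided at the grandchildren's generation equally among Valentina and Henrik: ₹240,000 each.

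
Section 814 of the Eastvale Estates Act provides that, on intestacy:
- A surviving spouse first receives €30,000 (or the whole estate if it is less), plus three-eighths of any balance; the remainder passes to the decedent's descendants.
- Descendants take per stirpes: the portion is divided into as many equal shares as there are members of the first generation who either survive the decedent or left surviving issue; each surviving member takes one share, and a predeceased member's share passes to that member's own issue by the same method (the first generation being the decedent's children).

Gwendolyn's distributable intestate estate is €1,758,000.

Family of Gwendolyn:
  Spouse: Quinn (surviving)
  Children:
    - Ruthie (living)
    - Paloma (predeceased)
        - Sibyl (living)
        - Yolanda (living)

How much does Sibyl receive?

Quinn first takes €30,000, leaving a balance of €1,728,000. Quinn then takes three-eighths of the balance (€648,000), for a total of €678,000. The remaining €1,080,000 passes to the descendants.
The descendants' portion (€1,080,000) is divided into 2 shares of €540,000: Ruthie takes €540,000; Paloma's €540,000 share passes to Paloma's issue.
Paloma's share (€540,000) is divided into 2 shares of €270,000: Sibyl and Yolanda each take €270,000.

Sibyl receives €270,000.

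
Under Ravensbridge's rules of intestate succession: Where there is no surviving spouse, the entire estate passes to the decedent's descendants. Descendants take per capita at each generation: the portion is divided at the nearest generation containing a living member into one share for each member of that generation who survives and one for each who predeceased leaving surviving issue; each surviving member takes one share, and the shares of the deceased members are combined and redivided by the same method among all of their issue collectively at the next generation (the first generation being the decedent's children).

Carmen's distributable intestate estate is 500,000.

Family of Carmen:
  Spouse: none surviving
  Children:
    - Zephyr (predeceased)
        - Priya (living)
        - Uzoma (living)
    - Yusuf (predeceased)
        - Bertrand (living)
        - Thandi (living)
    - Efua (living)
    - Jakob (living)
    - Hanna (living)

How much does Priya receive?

Priya receives 50,000.

The entire 500,000 passes to the descendants.
That amount (500,000) is divided at the children's generation into 5 shares of 100,000. Efua, Jakob, and Hanna each take 100,000. The 2 shares of the deceased (Zephyr and Yusuf) are combined into a pool of 200,000.
That pool (200,000) is divided at the grandchildren's generation equally among Priya, Uzoma, Bertrand, and Thandi: 50,000 each.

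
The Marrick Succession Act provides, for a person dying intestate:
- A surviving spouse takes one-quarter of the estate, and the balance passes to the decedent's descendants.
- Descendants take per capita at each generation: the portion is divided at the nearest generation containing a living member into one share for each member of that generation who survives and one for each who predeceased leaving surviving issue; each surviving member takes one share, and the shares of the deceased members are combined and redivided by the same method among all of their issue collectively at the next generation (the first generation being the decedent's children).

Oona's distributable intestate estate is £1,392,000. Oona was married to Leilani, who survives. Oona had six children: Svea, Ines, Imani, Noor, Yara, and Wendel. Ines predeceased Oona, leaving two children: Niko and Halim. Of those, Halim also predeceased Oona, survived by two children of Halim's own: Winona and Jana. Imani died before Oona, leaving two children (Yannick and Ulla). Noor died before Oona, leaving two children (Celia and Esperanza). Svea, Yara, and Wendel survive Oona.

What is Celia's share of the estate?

Leilani takes one-quarter of £1,392,000 = £348,000. The remaining £1,044,000 passes to the descendants.
The descendants' portion (£1,044,000) is divided at the children's generation into 6 shares of £174,000. Svea, Yara, and Wendel each take £174,000. The 3 shares of the deceased (Ines, Imani, and Noor) are combined into a pool of £522,000.
That pool (£522,000) is divided at the grandchildren's generation into 6 shares of £87,000. Niko, Yannick, Ulla, Celia, and Esperanza each take £87,000. The remaining share for the deceased Halim (£87,000) is carried to the next generation.
That pool (£87,000) is divided at the great-grandchildren's generation equally among Winona and Jana: £43,500 each.

Celia receives £87,000.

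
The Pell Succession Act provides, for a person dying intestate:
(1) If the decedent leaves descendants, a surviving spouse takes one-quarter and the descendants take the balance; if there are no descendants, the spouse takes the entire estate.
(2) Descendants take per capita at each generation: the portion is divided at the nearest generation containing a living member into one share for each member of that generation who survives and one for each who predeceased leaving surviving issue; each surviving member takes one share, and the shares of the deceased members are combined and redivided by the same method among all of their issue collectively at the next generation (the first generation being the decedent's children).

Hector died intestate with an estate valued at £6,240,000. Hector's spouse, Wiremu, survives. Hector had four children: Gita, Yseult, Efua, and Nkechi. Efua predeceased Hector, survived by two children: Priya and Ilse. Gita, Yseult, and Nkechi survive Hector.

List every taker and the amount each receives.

Wiremu takes one-quarter of £6,240,000 = £1,560,000. The remaining £4,680,000 passes to the descendants.
The descendants' portion (£4,680,000) is divided at the children's generation into 4 shares of £1,170,000. Gita, Yseult, and Nkechi each take £1,170,000. The remaining share for the deceased Efua (£1,170,000) is carried to the next generation.
That pool (£1,170,000) is divided at the grandchildren's generation equally among Priya and Ilse: £585,000 each.

Wiremu: £1,560,000; Gita: £1,170,000; Yseult: £1,170,000; Priya: £585,000; Ilse: £585,000; Nkechi: £1,170,000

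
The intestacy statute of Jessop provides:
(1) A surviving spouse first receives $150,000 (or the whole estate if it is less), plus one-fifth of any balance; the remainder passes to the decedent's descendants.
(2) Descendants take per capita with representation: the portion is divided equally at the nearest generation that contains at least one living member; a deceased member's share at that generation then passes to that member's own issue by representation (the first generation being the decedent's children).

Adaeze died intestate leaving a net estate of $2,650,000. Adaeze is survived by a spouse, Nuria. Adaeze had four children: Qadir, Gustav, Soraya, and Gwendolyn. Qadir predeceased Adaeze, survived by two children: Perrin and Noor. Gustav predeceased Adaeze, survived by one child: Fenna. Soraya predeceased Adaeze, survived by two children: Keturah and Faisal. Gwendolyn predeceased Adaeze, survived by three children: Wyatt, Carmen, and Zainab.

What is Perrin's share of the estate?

Nuria first takes $150,000, leaving a balance of $2,500,000. Nuria then takes one-fifth of the balance ($500,000), for a total of $650,000. The remaining $2,000,000 passes to the descendants.
No child survives, so the initial division is made at the grandchildren's generation.
The descendants' portion ($2,000,000) is divided into 8 shares of $250,000: Perrin, Noor, Fenna, Keturah, Faisal, Wyatt, Carmen, and Zainab each take $250,000.

Perrin receives $250,000.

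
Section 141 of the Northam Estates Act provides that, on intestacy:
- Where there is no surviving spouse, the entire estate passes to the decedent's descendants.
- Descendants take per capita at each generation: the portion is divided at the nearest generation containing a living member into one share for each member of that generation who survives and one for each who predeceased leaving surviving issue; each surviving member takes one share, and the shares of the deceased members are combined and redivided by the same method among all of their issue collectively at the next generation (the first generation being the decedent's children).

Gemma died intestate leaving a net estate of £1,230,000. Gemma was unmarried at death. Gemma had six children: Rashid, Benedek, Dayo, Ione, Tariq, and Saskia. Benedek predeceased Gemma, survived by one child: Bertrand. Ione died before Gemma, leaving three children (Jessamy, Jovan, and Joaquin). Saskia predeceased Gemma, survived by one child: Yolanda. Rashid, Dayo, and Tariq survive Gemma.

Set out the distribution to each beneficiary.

Rashid: £205,000; Bertrand: £123,000; Dayo: £205,000; Jessamy: £123,000; Jovan: £123,000; Joaquin: £123,000; Tariq: £205,000; Yolanda: £123,000

The entire £1,230,000 passes to the descendants.
That amount (£1,230,000) is divided at the children's generation into 6 shares of £205,000. Rashid, Dayo, and Tariq each take £205,000. The 3 shares of the deceased (Benedek, Ione, and Saskia) are combined into a pool of £615,000.
That pool (£615,000) is divided at the grandchildren's generation equally among Bertrand, Jessamy, Jovan, Joaquin, and Yolanda: £123,000 each.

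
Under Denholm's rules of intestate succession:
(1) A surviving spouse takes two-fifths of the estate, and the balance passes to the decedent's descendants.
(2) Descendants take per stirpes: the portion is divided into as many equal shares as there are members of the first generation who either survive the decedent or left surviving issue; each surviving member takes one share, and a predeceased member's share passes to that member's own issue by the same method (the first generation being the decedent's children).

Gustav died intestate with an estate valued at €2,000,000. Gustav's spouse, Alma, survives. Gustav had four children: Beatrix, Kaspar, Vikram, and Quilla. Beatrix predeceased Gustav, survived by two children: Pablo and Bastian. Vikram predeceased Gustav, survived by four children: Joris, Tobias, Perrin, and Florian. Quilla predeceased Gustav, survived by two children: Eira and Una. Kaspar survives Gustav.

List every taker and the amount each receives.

Alma takes two-fifths of €2,000,000 = €800,000. The remaining €1,200,000 passes to the descendants.
The descendants' portion (€1,200,000) is divided into 4 shares of €300,000: Kaspar takes €300,000; Beatrix's €300,000 share passes to Beatrix's issue; Vikram's €300,000 share passes to Vikram's issue; Quilla's €300,000 share passes to Quilla's issue.
Beatrix's share (€300,000) is divided into 2 shares of €150,000: Pablo and Bastian each take €150,000.
Vikram's share (€300,000) is divided into 4 shares of €75,000: Joris, Tobias, Perrin, and Florian each take €75,000.
Quilla's share (€300,000) is divided into 2 shares of €150,000: Eira and Una each take €150,000.

Alma: €800,000; Pablo: €150,000; Bastian: €150,000; Kaspar: €300,000; Joris: €75,000; Tobias: €75,000; Perrin: €75,000; Florian: €75,000; Eira: €150,000; Una: €150,000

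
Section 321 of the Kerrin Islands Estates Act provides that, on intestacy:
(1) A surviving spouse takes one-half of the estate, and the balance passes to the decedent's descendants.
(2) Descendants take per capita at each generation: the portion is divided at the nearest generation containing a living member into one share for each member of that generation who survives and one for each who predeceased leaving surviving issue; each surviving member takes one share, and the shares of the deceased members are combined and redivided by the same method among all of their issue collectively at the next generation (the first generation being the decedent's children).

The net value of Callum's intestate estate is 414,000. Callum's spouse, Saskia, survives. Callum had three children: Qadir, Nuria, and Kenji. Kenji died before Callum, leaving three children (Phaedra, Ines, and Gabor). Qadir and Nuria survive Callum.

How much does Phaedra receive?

Phaedra receives 23,000.

Saskia takes one-half of 414,000 = 207,000. The remaining 207,000 passes to the descendants.
The descendants' portion (207,000) is divided at the children's generation into 3 shares of 69,000. Qadir and Nuria each take 69,000. The remaining share for the deceased Kenji (69,000) is carried to the next generation.
That pool (69,000) is divided at the grandchildren's generation equally among Phaedra, Ines, and Gabor: 23,000 each.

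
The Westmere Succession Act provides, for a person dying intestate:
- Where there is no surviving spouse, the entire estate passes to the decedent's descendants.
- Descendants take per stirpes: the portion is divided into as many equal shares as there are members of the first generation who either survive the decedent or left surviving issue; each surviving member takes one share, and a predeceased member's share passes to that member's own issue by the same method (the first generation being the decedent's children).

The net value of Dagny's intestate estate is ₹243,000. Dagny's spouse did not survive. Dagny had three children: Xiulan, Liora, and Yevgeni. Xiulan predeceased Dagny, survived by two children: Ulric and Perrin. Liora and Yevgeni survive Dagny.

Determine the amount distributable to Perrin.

Perrin receives ₹40,500.

The entire ₹243,000 passes to the descendants.
That amount (₹243,000) is divided into 3 shares of ₹81,000: Liora and Yevgeni each take ₹81,000; Xiulan's ₹81,000 share passes to Xiulan's issue.
Xiulan's share (₹81,000) is divided into 2 shares of ₹40,500: Ulric and Perrin each take ₹40,500.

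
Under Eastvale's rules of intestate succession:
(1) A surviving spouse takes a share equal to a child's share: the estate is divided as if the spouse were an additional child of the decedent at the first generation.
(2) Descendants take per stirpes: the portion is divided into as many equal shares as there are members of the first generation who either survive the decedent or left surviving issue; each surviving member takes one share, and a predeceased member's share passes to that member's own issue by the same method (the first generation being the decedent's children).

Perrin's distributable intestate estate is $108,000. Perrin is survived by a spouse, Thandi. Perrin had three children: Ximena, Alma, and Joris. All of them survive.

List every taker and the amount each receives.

The spouse counts as an additional share at the children's level, so there are 4 primary shares of $27,000. Thandi takes one such share ($27,000).
The children's combined portion ($81,000) is divided into 3 shares of $27,000: Ximena, Alma, and Joris each take $27,000.

Thandi: $27,000; Ximena: $27,000; Alma: $27,000; Joris: $27,000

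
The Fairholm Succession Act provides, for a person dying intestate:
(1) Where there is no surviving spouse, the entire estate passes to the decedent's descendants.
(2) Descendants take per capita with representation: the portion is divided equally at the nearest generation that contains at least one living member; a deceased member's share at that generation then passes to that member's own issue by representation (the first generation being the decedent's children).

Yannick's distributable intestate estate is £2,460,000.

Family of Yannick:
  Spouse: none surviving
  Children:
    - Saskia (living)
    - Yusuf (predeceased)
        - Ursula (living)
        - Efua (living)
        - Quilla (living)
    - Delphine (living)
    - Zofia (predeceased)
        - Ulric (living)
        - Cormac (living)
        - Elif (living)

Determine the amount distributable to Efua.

Efua receives £205,000.

The entire £2,460,000 passes to the descendants.
That amount (£2,460,000) is divided into 4 shares of £615,000: Saskia and Delphine each take £615,000; Yusuf's £615,000 share passes to Yusuf's issue; Zofia's £615,000 share passes to Zofia's issue.
Yusuf's share (£615,000) is divided into 3 shares of £205,000: Ursula, Efua, and Quilla each take £205,000.
Zofia's share (£615,000) is divided into 3 shares of £205,000: Ulric, Cormac, and Elif each take £205,000.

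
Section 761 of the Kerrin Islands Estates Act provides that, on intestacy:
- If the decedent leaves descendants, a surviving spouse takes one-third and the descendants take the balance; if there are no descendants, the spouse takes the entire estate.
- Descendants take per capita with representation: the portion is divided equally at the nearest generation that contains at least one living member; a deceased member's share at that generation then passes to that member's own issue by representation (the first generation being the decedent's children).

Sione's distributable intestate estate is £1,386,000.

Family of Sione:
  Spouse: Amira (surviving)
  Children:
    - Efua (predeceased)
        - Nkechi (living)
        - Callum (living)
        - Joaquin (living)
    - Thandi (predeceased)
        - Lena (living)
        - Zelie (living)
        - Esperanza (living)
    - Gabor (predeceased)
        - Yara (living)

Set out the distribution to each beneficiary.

Amira: £462,000; Nkechi: £132,000; Callum: £132,000; Joaquin: £132,000; Lena: £132,000; Zelie: £132,000; Esperanza: £132,000; Yara: £132,000

Amira takes one-third of £1,386,000 = £462,000. The remaining £924,000 passes to the descendants.
No child survives, so the initial division is made at the grandchildren's generation.
The descendants' portion (£924,000) is divided into 7 shares of £132,000: Nkechi, Callum, Joaquin, Lena, Zelie, Esperanza, and Yara each take £132,000.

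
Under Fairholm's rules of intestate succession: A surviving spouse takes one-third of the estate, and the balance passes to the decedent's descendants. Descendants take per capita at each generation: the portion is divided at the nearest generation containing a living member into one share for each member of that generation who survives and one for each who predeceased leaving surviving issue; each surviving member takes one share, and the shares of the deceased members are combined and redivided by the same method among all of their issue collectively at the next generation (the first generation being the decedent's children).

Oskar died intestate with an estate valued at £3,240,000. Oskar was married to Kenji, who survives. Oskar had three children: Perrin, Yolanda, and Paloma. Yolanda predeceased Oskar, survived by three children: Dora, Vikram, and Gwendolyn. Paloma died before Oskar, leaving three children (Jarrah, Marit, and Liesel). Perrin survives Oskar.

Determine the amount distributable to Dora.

Kenji takes one-third of £3,240,000 = £1,080,000. The remaining £2,160,000 passes to the descendants.
The descendants' portion (£2,160,000) is divided at the children's generation into 3 shares of £720,000. Perrin takes £720,000. The 2 shares of the deceased (Yolanda and Paloma) are combined into a pool of £1,440,000.
That pool (£1,440,000) is divided at the grandchildren's generation equally among Dora, Vikram, Gwendolyn, Jarrah, Marit, and Liesel: £240,000 each.

Dora receives £240,000.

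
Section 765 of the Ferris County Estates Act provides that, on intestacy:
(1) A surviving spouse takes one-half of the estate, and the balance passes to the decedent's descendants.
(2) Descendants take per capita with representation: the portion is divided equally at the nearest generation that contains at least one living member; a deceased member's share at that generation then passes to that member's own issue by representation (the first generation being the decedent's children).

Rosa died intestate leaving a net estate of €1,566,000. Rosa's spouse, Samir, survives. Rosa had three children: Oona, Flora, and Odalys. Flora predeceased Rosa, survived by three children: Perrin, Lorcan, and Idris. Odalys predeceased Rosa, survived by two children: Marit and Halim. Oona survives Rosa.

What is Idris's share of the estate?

Samir takes one-half of €1,566,000 = €783,000. The remaining €783,000 passes to the descendants.
The descendants' portion (€783,000) is divided into 3 shares of €261,000: Oona takes €261,000; Flora's €261,000 share passes to Flora's issue; Odalys's €261,000 share passes to Odalys's issue.
Flora's share (€261,000) is divided into 3 shares of €87,000: Perrin, Lorcan, and Idris each take €87,000.
Odalys's share (€261,000) is divided into 2 shares of €130,500: Marit and Halim each take €130,500.

Idris receives €87,000.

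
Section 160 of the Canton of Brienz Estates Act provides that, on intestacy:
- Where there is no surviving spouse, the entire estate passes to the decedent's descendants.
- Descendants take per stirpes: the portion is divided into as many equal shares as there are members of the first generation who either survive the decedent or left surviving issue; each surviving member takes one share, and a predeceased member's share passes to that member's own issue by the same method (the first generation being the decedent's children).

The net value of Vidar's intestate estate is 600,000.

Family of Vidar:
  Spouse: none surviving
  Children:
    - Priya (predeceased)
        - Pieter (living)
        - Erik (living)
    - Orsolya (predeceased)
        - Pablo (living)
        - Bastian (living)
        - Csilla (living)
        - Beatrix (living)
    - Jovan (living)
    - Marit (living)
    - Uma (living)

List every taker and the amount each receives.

The entire 600,000 passes to the descendants.
That amount (600,000) is divided into 5 shares of 120,000: Jovan, Marit, and Uma each take 120,000; Priya's 120,000 share passes to Priya's issue; Orsolya's 120,000 share passes to Orsolya's issue.
Priya's share (120,000) is divided into 2 shares of 60,000: Pieter and Erik each take 60,000.
Orsolya's share (120,000) is divided into 4 shares of 30,000: Pablo, Bastian, Csilla, and Beatrix each take 30,000.

Pieter: 60,000; Erik: 60,000; Pablo: 30,000; Bastian: 30,000; Csilla: 30,000; Beatrix: 30,000; Jovan: 120,000; Marit: 120,000; Uma: 120,000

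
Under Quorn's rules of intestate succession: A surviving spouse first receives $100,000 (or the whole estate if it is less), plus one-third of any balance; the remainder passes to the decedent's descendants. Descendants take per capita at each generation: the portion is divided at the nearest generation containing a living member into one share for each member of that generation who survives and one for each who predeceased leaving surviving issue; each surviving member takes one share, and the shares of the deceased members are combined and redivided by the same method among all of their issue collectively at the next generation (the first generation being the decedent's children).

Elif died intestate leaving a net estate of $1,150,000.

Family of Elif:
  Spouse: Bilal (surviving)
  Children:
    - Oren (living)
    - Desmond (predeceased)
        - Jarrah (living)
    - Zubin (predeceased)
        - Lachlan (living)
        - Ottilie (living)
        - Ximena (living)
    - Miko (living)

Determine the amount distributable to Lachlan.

Bilal first takes $100,000, leaving a balance of $1,050,000. Bilal then takes one-third of the balance ($350,000), for a total of $450,000. The remaining $700,000 passes to the descendants.
The descendants' portion ($700,000) is divided at the children's generation into 4 shares of $175,000. Oren and Miko each take $175,000. The 2 shares of the deceased (Desmond and Zubin) are combined into a pool of $350,000.
That pool ($350,000) is divided at the grandchildren's generation equally among Jarrah, Lachlan, Ottilie, and Ximena: $87,500 each.

Lachlan receives $87,500.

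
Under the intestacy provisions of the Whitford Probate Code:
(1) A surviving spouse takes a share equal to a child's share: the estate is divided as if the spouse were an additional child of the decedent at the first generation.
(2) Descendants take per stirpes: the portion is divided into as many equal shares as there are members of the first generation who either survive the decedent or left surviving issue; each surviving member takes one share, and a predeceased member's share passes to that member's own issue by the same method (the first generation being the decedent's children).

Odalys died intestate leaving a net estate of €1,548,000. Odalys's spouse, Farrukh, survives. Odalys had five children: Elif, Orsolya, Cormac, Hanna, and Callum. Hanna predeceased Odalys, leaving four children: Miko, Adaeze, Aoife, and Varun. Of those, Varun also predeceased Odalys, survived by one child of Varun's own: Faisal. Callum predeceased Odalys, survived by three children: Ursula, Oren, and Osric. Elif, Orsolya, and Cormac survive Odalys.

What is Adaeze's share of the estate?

Adaeze receives €64,500.

The spouse counts as an additional share at the children's level, so there are 6 primary shares of €258,000. Farrukh takes one such share (€258,000).
The children's combined portion (€1,290,000) is divided into 5 shares of €258,000: Elif, Orsolya, and Cormac each take €258,000; Hanna's €258,000 share passes to Hanna's issue; Callum's €258,000 share passes to Callum's issue.
Hanna's share (€258,000) is divided into 4 shares of €64,500: Miko, Adaeze, and Aoife each take €64,500; Varun's €64,500 share passes to Varun's issue.
Varun's share (€64,500) passes entirely to Faisal.
Callum's share (€258,000) is divided into 3 shares of €86,000: Ursula, Oren, and Osric each take €86,000.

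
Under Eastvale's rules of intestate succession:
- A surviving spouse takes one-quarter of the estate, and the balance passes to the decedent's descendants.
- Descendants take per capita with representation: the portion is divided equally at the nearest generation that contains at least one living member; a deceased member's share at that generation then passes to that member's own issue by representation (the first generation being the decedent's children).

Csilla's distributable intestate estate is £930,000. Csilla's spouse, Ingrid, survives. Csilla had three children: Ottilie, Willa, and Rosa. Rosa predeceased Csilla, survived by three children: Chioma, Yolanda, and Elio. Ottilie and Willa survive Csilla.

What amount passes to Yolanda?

Yolanda receives £77,500.

Ingrid takes one-quarter of £930,000 = £232,500. The remaining £697,500 passes to the descendants.
The descendants' portion (£697,500) is divided into 3 shares of £232,500: Ottilie and Willa each take £232,500; Rosa's £232,500 share passes to Rosa's issue.
Rosa's share (£232,500) is divided into 3 shares of £77,500: Chioma, Yolanda, and Elio each take £77,500.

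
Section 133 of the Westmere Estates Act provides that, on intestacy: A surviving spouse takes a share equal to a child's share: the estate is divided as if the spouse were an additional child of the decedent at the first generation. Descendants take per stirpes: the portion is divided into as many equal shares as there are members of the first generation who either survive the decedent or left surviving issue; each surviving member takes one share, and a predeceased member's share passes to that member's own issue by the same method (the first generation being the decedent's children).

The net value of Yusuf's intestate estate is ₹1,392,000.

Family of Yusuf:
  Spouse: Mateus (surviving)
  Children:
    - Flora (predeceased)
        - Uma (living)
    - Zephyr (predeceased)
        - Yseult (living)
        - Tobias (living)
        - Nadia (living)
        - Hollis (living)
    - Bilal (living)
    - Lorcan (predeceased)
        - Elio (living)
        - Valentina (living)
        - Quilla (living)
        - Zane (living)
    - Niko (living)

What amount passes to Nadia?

The spouse counts as an additional share at the children's level, so there are 6 primary shares of ₹232,000. Mateus takes one such share (₹232,000).
The children's combined portion (₹1,160,000) is divided into 5 shares of ₹232,000: Bilal and Niko each take ₹232,000; Flora's ₹232,000 share passes to Flora's issue; Zephyr's ₹232,000 share passes to Zephyr's issue; Lorcan's ₹232,000 share passes to Lorcan's issue.
Flora's share (₹232,000) passes entirely to Uma.
Zephyr's share (₹232,000) is divided into 4 shares of ₹58,000: Yseult, Tobias, Nadia, and Hollis each take ₹58,000.
Lorcan's share (₹232,000) is divided into 4 shares of ₹58,000: Elio, Valentina, Quilla, and Zane each take ₹58,000.

Nadia receives ₹58,000.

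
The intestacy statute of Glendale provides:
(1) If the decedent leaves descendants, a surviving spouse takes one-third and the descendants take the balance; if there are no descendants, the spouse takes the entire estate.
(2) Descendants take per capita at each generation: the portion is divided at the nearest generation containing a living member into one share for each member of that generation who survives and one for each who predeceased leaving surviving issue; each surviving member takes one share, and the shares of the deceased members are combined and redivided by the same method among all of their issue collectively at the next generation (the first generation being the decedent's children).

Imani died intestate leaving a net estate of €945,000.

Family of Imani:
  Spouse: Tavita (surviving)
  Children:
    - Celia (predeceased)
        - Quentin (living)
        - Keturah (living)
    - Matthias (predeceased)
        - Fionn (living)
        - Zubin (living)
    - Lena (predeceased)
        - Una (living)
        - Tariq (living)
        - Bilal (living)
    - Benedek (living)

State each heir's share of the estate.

Tavita: €315,000; Quentin: €67,500; Keturah: €67,500; Fionn: €67,500; Zubin: €67,500; Una: €67,500; Tariq: €67,500; Bilal: €67,500; Benedek: €157,500

Tavita takes one-third of €945,000 = €315,000. The remaining €630,000 passes to the descendants.
The descendants' portion (€630,000) is divided at the children's generation into 4 shares of €157,500. Benedek takes €157,500. The 3 shares of the deceased (Celia, Matthias, and Lena) are combined into a pool of €472,500.
That pool (€472,500) is divided at the grandchildren's generation equally among Quentin, Keturah, Fionn, Zubin, Una, Tariq, and Bilal: €67,500 each.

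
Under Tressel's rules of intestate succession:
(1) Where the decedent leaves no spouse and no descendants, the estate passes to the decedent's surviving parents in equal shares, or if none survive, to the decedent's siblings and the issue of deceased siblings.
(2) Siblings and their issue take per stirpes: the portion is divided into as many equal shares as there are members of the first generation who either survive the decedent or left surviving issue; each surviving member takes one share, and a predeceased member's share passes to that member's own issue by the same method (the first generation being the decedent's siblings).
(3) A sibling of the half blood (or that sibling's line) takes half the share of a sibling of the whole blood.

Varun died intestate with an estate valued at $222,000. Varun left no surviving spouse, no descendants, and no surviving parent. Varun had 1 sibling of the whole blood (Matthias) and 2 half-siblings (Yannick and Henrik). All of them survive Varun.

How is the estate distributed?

The entire $222,000 passes to the siblings and their issue.
Counting each half-blood sibling's line as half a unit, there are 2 units in $222,000, so one unit is $111,000. Whole-blood lines (Matthias) take $111,000 each; half-blood lines (Yannick and Henrik) take $55,500 each.

Yannick: $55,500; Matthias: $111,000; Henrik: $55,500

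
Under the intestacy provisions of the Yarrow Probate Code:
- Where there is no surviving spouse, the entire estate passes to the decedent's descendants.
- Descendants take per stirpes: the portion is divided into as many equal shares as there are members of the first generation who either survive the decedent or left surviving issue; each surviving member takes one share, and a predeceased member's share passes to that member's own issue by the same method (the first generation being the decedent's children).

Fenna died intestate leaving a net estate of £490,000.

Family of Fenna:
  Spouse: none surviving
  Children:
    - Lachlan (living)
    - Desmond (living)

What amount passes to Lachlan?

Lachlan receives £245,000.

The entire £490,000 passes to the descendants.
That amount (£490,000) is divided into 2 shares of £245,000: Lachlan and Desmond each take £245,000.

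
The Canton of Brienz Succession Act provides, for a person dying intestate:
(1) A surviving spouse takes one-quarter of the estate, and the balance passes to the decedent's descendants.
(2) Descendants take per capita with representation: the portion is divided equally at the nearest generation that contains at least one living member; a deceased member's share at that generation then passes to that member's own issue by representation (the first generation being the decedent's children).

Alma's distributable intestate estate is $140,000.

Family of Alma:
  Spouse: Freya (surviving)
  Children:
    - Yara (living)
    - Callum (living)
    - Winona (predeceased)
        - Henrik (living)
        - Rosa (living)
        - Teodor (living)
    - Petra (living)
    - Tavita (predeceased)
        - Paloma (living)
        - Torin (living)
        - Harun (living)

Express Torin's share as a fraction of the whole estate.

Freya takes one-quarter of $140,000 = $35,000. The remaining $105,000 passes to the descendants.
The descendants' portion ($105,000) is divided into 5 shares of $21,000: Yara, Callum, and Petra each take $21,000; Winona's $21,000 share passes to Winona's issue; Tavita's $21,000 share passes to Tavita's issue.
Winona's share ($21,000) is divided into 3 shares of $7,000: Henrik, Rosa, and Teodor each take $7,000.
Tavita's share ($21,000) is divided into 3 shares of $7,000: Paloma, Torin, and Harun each take $7,000.

Torin receives 1/20 of the estate.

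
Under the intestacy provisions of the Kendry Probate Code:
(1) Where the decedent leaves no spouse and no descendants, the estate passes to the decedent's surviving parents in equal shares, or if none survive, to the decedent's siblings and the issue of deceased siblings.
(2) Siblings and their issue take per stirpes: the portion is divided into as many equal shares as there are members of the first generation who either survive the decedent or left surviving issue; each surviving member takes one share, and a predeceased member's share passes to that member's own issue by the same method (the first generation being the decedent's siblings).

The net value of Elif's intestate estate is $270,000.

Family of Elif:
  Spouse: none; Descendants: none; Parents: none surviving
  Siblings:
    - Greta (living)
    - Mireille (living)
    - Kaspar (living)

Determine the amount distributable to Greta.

Greta receives $90,000.

The entire $270,000 passes to the siblings and their issue.
That amount ($270,000) is divided into 3 shares of $90,000: Greta, Mireille, and Kaspar each take $90,000.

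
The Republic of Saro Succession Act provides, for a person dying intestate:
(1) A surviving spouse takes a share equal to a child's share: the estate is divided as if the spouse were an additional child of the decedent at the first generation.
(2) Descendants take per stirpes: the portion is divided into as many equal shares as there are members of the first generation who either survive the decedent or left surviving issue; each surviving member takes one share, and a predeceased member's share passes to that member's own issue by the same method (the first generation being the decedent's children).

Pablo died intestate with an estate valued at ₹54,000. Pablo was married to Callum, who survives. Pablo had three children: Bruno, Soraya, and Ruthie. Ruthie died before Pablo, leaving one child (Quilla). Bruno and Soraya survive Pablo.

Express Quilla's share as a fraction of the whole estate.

The spouse counts as an additional share at the children's level, so there are 4 primary shares of ₹13,500. Callum takes one such share (₹13,500).
The children's combined portion (₹40,500) is divided into 3 shares of ₹13,500: Bruno and Soraya each take ₹13,500; Ruthie's ₹13,500 share passes to Ruthie's issue.
Ruthie's share (₹13,500) passes entirely to Quilla.

Quilla receives 1/4 of the estate.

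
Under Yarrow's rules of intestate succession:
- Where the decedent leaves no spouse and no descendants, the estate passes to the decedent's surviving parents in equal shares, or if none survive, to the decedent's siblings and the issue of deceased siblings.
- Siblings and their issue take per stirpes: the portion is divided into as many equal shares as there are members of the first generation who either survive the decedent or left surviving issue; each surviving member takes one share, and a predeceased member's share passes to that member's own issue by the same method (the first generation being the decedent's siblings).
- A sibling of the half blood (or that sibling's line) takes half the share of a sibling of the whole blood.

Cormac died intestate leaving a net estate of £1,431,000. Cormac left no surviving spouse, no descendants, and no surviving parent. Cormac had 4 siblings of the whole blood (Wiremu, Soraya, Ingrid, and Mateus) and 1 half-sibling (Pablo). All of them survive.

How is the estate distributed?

The entire £1,431,000 passes to the siblings and their issue.
Counting each half-blood sibling's line as half a unit, there are 9/2 units in £1,431,000, so one unit is £318,000. Whole-blood lines (Wiremu, Soraya, Ingrid, and Mateus) take £318,000 each; half-blood lines (Pablo) take £159,000 each.

Wiremu: £318,000; Pablo: £159,000; Soraya: £318,000; Ingrid: £318,000; Mateus: £318,000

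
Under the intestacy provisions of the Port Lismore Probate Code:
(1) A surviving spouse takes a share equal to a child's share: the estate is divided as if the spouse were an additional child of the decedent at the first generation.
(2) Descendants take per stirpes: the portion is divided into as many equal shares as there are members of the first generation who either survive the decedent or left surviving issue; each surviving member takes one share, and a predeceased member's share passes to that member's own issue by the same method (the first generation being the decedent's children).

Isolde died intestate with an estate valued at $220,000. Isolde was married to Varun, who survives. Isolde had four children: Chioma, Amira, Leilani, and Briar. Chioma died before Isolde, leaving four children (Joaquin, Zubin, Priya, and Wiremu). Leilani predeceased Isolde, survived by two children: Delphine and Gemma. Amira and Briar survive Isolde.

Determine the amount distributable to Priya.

Priya receives $11,000.

The spouse counts as an additional share at the children's level, so there are 5 primary shares of $44,000. Varun takes one such share ($44,000).
The children's combined portion ($176,000) is divided into 4 shares of $44,000: Amira and Briar each take $44,000; Chioma's $44,000 share passes to Chioma's issue; Leilani's $44,000 share passes to Leilani's issue.
Chioma's share ($44,000) is divided into 4 shares of $11,000: Joaquin, Zubin, Priya, and Wiremu each take $11,000.
Leilani's share ($44,000) is divided into 2 shares of $22,000: Delphine and Gemma each take $22,000.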